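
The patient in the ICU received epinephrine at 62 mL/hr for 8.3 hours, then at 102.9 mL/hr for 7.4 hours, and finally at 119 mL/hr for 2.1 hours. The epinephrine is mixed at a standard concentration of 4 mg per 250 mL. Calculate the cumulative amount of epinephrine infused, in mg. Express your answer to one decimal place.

24.4 mg

Concentration = 4 mg ÷ 250 mL = 0.016 mg/mL
Stage 1: 62 mL/hr × 8.3 hr = 514.6 mL → 514.6 mL × 0.016 mg/mL = 8.2336 mg
Stage 2: 102.9 mL/hr × 7.4 hr = 761.46 mL → 761.46 mL × 0.016 mg/mL = 12.18336 mg
Stage 3: 119 mL/hr × 2.1 hr = 249.9 mL → 249.9 mL × 0.016 mg/mL = 3.9984 mg
Total = 8.2336 + 12.18336 + 3.9984 = 24.41536 mg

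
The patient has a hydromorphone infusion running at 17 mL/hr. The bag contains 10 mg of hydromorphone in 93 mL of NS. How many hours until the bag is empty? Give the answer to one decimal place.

Duration = 93 mL ÷ 17 mL/hr = 5.470588 hr

5.5 hours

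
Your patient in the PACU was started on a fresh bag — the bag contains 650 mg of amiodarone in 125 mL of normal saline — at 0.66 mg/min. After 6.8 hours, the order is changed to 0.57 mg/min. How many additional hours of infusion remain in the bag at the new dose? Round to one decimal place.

11.1 hours

Initial rate:
0.66 mg/min × 60 min/hr = 39.6 mg/hr
Concentration = 650 mg ÷ 125 mL = 5.2 mg/mL
Rate = 39.6 mg/hr ÷ 5.2 mg/mL = 7.615385 mL/hr
Volume infused so far = 7.615385 mL/hr × 6.8 hr = 51.78462 mL
Volume remaining = 125 − 51.78462 = 73.21538 mL
New rate:
0.57 mg/min × 60 min/hr = 34.2 mg/hr
Rate = 34.2 mg/hr ÷ 5.2 mg/mL = 6.576923 mL/hr
Time remaining = 73.21538 mL ÷ 6.576923 mL/hr = 11.13216 hr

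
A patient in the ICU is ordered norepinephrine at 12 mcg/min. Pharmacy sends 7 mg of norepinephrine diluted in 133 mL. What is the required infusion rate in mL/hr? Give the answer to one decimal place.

13.7 mL/hr

12 mcg/min × 60 min/hr = 720 mcg/hr
Concentration = 7 mg ÷ 133 mL = 0.05263158 mg/mL = 52.63158 mcg/mL
Rate = 720 mcg/hr ÷ 52.63158 mcg/mL = 13.68 mL/hr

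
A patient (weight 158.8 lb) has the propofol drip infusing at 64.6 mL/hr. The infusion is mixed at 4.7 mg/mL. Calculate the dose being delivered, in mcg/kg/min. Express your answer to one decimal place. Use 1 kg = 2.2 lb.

70.1 mcg/kg/min

Weight = 158.8 lb ÷ 2.2 lb/kg = 72.18182 kg
Concentration = 4.7 mg/mL = 4700 mcg/mL
Drug rate = 64.6 mL/hr × 4700 mcg/mL = 303620 mcg/hr
303620 mcg/hr ÷ 60 min/hr = 5060.333 mcg/min
5060.333 mcg/min ÷ 72.18182 kg = 70.10537 mcg/kg/min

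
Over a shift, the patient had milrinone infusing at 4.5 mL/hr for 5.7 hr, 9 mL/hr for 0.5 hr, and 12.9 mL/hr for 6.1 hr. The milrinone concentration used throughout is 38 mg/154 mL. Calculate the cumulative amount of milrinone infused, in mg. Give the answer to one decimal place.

26.9 mg

Concentration = 38 mg ÷ 154 mL = 0.2467532 mg/mL
Stage 1: 4.5 mL/hr × 5.7 hr = 25.65 mL → 25.65 mL × 0.2467532 mg/mL = 6.329221 mg
Stage 2: 9 mL/hr × 0.5 hr = 4.5 mL → 4.5 mL × 0.2467532 mg/mL = 1.11039 mg
Stage 3: 12.9 mL/hr × 6.1 hr = 78.69 mL → 78.69 mL × 0.2467532 mg/mL = 19.41701 mg
Total = 6.329221 + 1.11039 + 19.41701 = 26.85662 mg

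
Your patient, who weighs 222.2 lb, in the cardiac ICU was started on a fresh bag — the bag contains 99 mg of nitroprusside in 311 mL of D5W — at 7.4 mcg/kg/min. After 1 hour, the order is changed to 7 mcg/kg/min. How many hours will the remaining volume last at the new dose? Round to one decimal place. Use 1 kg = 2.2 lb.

1.3 hours

Initial rate:
Weight = 222.2 lb ÷ 2.2 lb/kg = 101 kg
Dose = 7.4 mcg/kg/min × 101 kg = 747.4 mcg/min
747.4 mcg/min × 60 min/hr = 44844 mcg/hr
Concentration = 99 mg ÷ 311 mL = 0.318328 mg/mL = 318.328 mcg/mL
Rate = 44844 mcg/hr ÷ 318.328 mcg/mL = 140.8736 mL/hr
Volume infused so far = 140.8736 mL/hr × 1 hr = 140.8736 mL
Volume remaining = 311 − 140.8736 = 170.1264 mL
New rate:
Dose = 7 mcg/kg/min × 101 kg = 707 mcg/min
707 mcg/min × 60 min/hr = 42420 mcg/hr
Rate = 42420 mcg/hr ÷ 318.328 mcg/mL = 133.2588 mL/hr
Time remaining = 170.1264 mL ÷ 133.2588 mL/hr = 1.276662 hr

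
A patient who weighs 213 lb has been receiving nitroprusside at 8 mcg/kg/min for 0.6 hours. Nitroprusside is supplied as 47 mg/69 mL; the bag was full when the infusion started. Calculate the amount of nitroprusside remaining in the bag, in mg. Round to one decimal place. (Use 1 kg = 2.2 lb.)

Weight = 213 lb ÷ 2.2 lb/kg = 96.81818 kg
Dose = 8 mcg/kg/min × 96.81818 kg = 774.5455 mcg/min
774.5455 mcg/min × 60 min/hr = 46472.73 mcg/hr
Concentration = 47 mg ÷ 69 mL = 0.6811594 mg/mL = 681.1594 mcg/mL
Rate = 46472.73 mcg/hr ÷ 681.1594 mcg/mL = 68.22592 mL/hr
Volume infused = 68.22592 mL/hr × 0.6 hr = 40.93555 mL
Volume remaining = 69 − 40.93555 = 28.06445 mL
Drug remaining = 28.06445 mL × 681.1594 mcg/mL = 19116.36 mcg = 19.11636 mg

19.1 mg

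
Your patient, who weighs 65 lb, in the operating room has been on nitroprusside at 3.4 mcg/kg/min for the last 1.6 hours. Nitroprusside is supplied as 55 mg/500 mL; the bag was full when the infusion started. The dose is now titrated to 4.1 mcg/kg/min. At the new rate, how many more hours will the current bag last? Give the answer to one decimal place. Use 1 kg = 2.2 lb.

6.2 hours

Initial rate:
Weight = 65 lb ÷ 2.2 lb/kg = 29.54545 kg
Dose = 3.4 mcg/kg/min × 29.54545 kg = 100.4545 mcg/min
100.4545 mcg/min × 60 min/hr = 6027.273 mcg/hr
Concentration = 55 mg ÷ 500 mL = 0.11 mg/mL = 110 mcg/mL
Rate = 6027.273 mcg/hr ÷ 110 mcg/mL = 54.79339 mL/hr
Volume infused so far = 54.79339 mL/hr × 1.6 hr = 87.66942 mL
Volume remaining = 500 − 87.66942 = 412.3306 mL
New rate:
Dose = 4.1 mcg/kg/min × 29.54545 kg = 121.1364 mcg/min
121.1364 mcg/min × 60 min/hr = 7268.182 mcg/hr
Rate = 7268.182 mcg/hr ÷ 110 mcg/mL = 66.07438 mL/hr
Time remaining = 412.3306 mL ÷ 66.07438 mL/hr = 6.2404 hr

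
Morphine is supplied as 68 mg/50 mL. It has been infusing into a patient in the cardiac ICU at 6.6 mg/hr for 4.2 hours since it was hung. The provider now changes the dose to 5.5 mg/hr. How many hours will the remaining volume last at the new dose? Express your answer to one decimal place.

Initial rate:
Concentration = 68 mg ÷ 50 mL = 1.36 mg/mL
Rate = 6.6 mg/hr ÷ 1.36 mg/mL = 4.852941 mL/hr
Volume infused so far = 4.852941 mL/hr × 4.2 hr = 20.38235 mL
Volume remaining = 50 − 20.38235 = 29.61765 mL
New rate:
Rate = 5.5 mg/hr ÷ 1.36 mg/mL = 4.044118 mL/hr
Time remaining = 29.61765 mL ÷ 4.044118 mL/hr = 7.323636 hr

7.3 hours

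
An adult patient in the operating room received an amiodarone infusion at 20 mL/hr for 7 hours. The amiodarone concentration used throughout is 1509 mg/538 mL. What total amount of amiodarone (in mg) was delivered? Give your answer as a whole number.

Concentration = 1509 mg ÷ 538 mL = 2.804833 mg/mL
Drug rate = 20 mL/hr × 2.804833 mg/mL = 56.09665 mg/hr
Total = 56.09665 mg/hr × 7 hr = 392.6766 mg

393 mg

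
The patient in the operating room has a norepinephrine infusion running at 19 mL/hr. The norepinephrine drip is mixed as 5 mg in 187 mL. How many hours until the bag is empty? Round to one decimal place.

Duration = 187 mL ÷ 19 mL/hr = 9.842105 hr

9.8 hours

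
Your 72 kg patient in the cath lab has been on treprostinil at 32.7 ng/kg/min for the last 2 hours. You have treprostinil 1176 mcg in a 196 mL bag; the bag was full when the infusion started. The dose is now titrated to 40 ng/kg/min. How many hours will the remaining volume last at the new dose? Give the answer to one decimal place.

5.2 hours

Initial rate:
Dose = 32.7 ng/kg/min × 72 kg = 2354.4 ng/min
2354.4 ng/min × 60 min/hr = 141264 ng/hr
Concentration = 1176 mcg ÷ 196 mL = 6 mcg/mL = 6000 ng/mL
Rate = 141264 ng/hr ÷ 6000 ng/mL = 23.544 mL/hr
Volume infused so far = 23.544 mL/hr × 2 hr = 47.088 mL
Volume remaining = 196 − 47.088 = 148.912 mL
New rate:
Dose = 40 ng/kg/min × 72 kg = 2880 ng/min
2880 ng/min × 60 min/hr = 172800 ng/hr
Rate = 172800 ng/hr ÷ 6000 ng/mL = 28.8 mL/hr
Time remaining = 148.912 mL ÷ 28.8 mL/hr = 5.170556 hr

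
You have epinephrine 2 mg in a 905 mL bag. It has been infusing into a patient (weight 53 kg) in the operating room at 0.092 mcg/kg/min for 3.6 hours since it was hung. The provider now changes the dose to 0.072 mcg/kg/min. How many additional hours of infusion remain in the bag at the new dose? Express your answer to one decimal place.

Initial rate:
Dose = 0.092 mcg/kg/min × 53 kg = 4.876 mcg/min
4.876 mcg/min × 60 min/hr = 292.56 mcg/hr
Concentration = 2 mg ÷ 905 mL = 0.002209945 mg/mL = 2.209945 mcg/mL
Rate = 292.56 mcg/hr ÷ 2.209945 mcg/mL = 132.3834 mL/hr
Volume infused so far = 132.3834 mL/hr × 3.6 hr = 476.5802 mL
Volume remaining = 905 − 476.5802 = 428.4198 mL
New rate:
Dose = 0.072 mcg/kg/min × 53 kg = 3.816 mcg/min
3.816 mcg/min × 60 min/hr = 228.96 mcg/hr
Rate = 228.96 mcg/hr ÷ 2.209945 mcg/mL = 103.6044 mL/hr
Time remaining = 428.4198 mL ÷ 103.6044 mL/hr = 4.13515 hr

4.1 hours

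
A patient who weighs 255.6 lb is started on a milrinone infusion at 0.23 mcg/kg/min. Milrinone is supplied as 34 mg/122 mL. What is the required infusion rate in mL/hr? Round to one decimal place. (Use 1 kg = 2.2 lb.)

Weight = 255.6 lb ÷ 2.2 lb/kg = 116.1818 kg
Dose = 0.23 mcg/kg/min × 116.1818 kg = 26.72182 mcg/min
26.72182 mcg/min × 60 min/hr = 1603.309 mcg/hr
Concentration = 34 mg ÷ 122 mL = 0.2786885 mg/mL = 278.6885 mcg/mL
Rate = 1603.309 mcg/hr ÷ 278.6885 mcg/mL = 5.75305 mL/hr

5.8 mL/hr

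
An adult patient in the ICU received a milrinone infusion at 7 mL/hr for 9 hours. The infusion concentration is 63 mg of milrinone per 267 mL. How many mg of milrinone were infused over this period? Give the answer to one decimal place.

14.9 mg

Concentration = 63 mg ÷ 267 mL = 0.2359551 mg/mL = 235.9551 mcg/mL
Drug rate = 7 mL/hr × 235.9551 mcg/mL = 1651.685 mcg/hr
Total = 1651.685 mcg/hr × 9 hr = 14865.17 mcg = 14.86517 mg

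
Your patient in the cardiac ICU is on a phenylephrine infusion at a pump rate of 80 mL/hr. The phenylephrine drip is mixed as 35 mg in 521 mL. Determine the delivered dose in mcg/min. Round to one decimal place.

Concentration = 35 mg ÷ 521 mL = 0.0671785 mg/mL = 67.1785 mcg/mL
Drug rate = 80 mL/hr × 67.1785 mcg/mL = 5374.28 mcg/hr
5374.28 mcg/hr ÷ 60 min/hr = 89.57134 mcg/min

89.6 mcg/min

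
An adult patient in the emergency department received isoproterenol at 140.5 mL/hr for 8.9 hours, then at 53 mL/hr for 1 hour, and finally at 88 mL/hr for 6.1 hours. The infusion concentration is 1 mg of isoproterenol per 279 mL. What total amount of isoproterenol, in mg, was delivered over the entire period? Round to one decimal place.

6.6 mg

Concentration = 1 mg ÷ 279 mL = 0.003584229 mg/mL
Stage 1: 140.5 mL/hr × 8.9 hr = 1250.45 mL → 1250.45 mL × 0.003584229 mg/mL = 4.4819 mg
Stage 2: 53 mL/hr × 1 hr = 53 mL → 53 mL × 0.003584229 mg/mL = 0.1899642 mg
Stage 3: 88 mL/hr × 6.1 hr = 536.8 mL → 536.8 mL × 0.003584229 mg/mL = 1.924014 mg
Total = 4.4819 + 0.1899642 + 1.924014 = 6.595878 mg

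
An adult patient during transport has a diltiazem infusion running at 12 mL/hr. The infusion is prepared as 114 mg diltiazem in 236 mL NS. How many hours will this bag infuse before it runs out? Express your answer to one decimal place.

19.7 hours

Duration = 236 mL ÷ 12 mL/hr = 19.66667 hr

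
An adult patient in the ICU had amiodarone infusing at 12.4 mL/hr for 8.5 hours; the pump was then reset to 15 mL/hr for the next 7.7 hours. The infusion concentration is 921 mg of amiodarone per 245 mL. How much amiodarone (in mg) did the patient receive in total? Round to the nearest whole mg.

Concentration = 921 mg ÷ 245 mL = 3.759184 mg/mL
Stage 1: 12.4 mL/hr × 8.5 hr = 105.4 mL → 105.4 mL × 3.759184 mg/mL = 396.218 mg
Stage 2: 15 mL/hr × 7.7 hr = 115.5 mL → 115.5 mL × 3.759184 mg/mL = 434.1857 mg
Total = 396.218 + 434.1857 = 830.4037 mg

830 mg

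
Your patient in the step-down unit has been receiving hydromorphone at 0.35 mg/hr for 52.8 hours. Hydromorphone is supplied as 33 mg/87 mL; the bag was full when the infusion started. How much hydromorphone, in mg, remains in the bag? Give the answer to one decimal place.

14.5 mg

Concentration = 33 mg ÷ 87 mL = 0.3793103 mg/mL
Rate = 0.35 mg/hr ÷ 0.3793103 mg/mL = 0.9227273 mL/hr
Volume infused = 0.9227273 mL/hr × 52.8 hr = 48.72 mL
Volume remaining = 87 − 48.72 = 38.28 mL
Drug remaining = 38.28 mL × 0.3793103 mg/mL = 14.52 mg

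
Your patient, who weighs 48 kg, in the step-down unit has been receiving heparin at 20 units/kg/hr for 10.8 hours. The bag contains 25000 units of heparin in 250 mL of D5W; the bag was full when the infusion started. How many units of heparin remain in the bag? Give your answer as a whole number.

14632 units

Dose = 20 units/kg/hr × 48 kg = 960 units/hr
Concentration = 25000 units ÷ 250 mL = 100 units/mL
Rate = 960 units/hr ÷ 100 units/mL = 9.6 mL/hr
Volume infused = 9.6 mL/hr × 10.8 hr = 103.68 mL
Volume remaining = 250 − 103.68 = 146.32 mL
Drug remaining = 146.32 mL × 100 units/mL = 14632 units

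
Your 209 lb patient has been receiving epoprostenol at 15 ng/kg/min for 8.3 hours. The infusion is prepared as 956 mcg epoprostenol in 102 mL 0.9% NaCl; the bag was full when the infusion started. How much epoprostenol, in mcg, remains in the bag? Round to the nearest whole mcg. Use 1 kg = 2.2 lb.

Weight = 209 lb ÷ 2.2 lb/kg = 95 kg
Dose = 15 ng/kg/min × 95 kg = 1425 ng/min
1425 ng/min × 60 min/hr = 85500 ng/hr
Concentration = 956 mcg ÷ 102 mL = 9.372549 mcg/mL = 9372.549 ng/mL
Rate = 85500 ng/hr ÷ 9372.549 ng/mL = 9.122385 mL/hr
Volume infused = 9.122385 mL/hr × 8.3 hr = 75.71579 mL
Volume remaining = 102 − 75.71579 = 26.28421 mL
Drug remaining = 26.28421 mL × 9372.549 ng/mL = 246350 ng = 246.35 mcg

246 mcg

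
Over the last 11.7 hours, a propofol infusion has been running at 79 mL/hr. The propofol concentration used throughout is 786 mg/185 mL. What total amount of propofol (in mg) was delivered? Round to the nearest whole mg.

Concentration = 786 mg ÷ 185 mL = 4.248649 mg/mL = 4248.649 mcg/mL
Drug rate = 79 mL/hr × 4248.649 mcg/mL = 335643.2 mcg/hr
Total = 335643.2 mcg/hr × 11.7 hr = 3927026 mcg = 3927.026 mg

3927 mg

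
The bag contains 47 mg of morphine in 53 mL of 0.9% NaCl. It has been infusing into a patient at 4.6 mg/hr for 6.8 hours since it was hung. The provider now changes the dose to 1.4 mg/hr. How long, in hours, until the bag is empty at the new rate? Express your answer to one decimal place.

11.2 hours

Initial rate:
Concentration = 47 mg ÷ 53 mL = 0.8867925 mg/mL
Rate = 4.6 mg/hr ÷ 0.8867925 mg/mL = 5.187234 mL/hr
Volume infused so far = 5.187234 mL/hr × 6.8 hr = 35.27319 mL
Volume remaining = 53 − 35.27319 = 17.72681 mL
New rate:
Rate = 1.4 mg/hr ÷ 0.8867925 mg/mL = 1.578723 mL/hr
Time remaining = 17.72681 mL ÷ 1.578723 mL/hr = 11.22857 hr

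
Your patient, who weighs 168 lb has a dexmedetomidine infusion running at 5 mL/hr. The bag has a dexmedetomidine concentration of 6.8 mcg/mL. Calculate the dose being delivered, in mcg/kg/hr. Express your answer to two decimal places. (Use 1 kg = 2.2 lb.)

0.45 mcg/kg/hr

Weight = 168 lb ÷ 2.2 lb/kg = 76.36364 kg
Drug rate = 5 mL/hr × 6.8 mcg/mL = 34 mcg/hr
34 mcg/hr ÷ 76.36364 kg = 0.4452381 mcg/kg/hr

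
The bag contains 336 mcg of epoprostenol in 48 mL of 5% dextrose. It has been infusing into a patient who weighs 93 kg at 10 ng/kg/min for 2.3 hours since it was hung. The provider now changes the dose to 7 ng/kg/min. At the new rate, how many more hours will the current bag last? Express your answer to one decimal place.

5.3 hours

Initial rate:
Dose = 10 ng/kg/min × 93 kg = 930 ng/min
930 ng/min × 60 min/hr = 55800 ng/hr
Concentration = 336 mcg ÷ 48 mL = 7 mcg/mL = 7000 ng/mL
Rate = 55800 ng/hr ÷ 7000 ng/mL = 7.971429 mL/hr
Volume infused so far = 7.971429 mL/hr × 2.3 hr = 18.33429 mL
Volume remaining = 48 − 18.33429 = 29.66571 mL
New rate:
Dose = 7 ng/kg/min × 93 kg = 651 ng/min
651 ng/min × 60 min/hr = 39060 ng/hr
Rate = 39060 ng/hr ÷ 7000 ng/mL = 5.58 mL/hr
Time remaining = 29.66571 mL ÷ 5.58 mL/hr = 5.316436 hr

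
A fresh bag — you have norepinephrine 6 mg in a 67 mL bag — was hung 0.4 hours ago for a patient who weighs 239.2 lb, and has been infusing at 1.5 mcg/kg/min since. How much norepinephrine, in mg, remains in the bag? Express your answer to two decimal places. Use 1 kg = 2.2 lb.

2.09 mg

Weight = 239.2 lb ÷ 2.2 lb/kg = 108.7273 kg
Dose = 1.5 mcg/kg/min × 108.7273 kg = 163.0909 mcg/min
163.0909 mcg/min × 60 min/hr = 9785.455 mcg/hr
Concentration = 6 mg ÷ 67 mL = 0.08955224 mg/mL = 89.55224 mcg/mL
Rate = 9785.455 mcg/hr ÷ 89.55224 mcg/mL = 109.2709 mL/hr
Volume infused = 109.2709 mL/hr × 0.4 hr = 43.70836 mL
Volume remaining = 67 − 43.70836 = 23.29164 mL
Drug remaining = 23.29164 mL × 89.55224 mcg/mL = 2085.818 mcg = 2.085818 mg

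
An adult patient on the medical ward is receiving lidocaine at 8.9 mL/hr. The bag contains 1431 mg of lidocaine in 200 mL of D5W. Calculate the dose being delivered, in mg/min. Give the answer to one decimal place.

1.1 mg/min

Concentration = 1431 mg ÷ 200 mL = 7.155 mg/mL
Drug rate = 8.9 mL/hr × 7.155 mg/mL = 63.6795 mg/hr
63.6795 mg/hr ÷ 60 min/hr = 1.061325 mg/min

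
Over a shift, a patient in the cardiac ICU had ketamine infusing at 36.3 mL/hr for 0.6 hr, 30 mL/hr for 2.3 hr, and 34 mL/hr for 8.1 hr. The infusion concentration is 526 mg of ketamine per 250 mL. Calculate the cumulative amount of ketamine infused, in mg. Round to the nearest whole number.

770 mg

Concentration = 526 mg ÷ 250 mL = 2.104 mg/mL
Stage 1: 36.3 mL/hr × 0.6 hr = 21.78 mL → 21.78 mL × 2.104 mg/mL = 45.82512 mg
Stage 2: 30 mL/hr × 2.3 hr = 69 mL → 69 mL × 2.104 mg/mL = 145.176 mg
Stage 3: 34 mL/hr × 8.1 hr = 275.4 mL → 275.4 mL × 2.104 mg/mL = 579.4416 mg
Total = 45.82512 + 145.176 + 579.4416 = 770.4427 mg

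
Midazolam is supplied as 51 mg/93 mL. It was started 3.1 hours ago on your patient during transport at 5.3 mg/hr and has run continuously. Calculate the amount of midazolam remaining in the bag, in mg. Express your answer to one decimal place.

Concentration = 51 mg ÷ 93 mL = 0.5483871 mg/mL
Rate = 5.3 mg/hr ÷ 0.5483871 mg/mL = 9.664706 mL/hr
Volume infused = 9.664706 mL/hr × 3.1 hr = 29.96059 mL
Volume remaining = 93 − 29.96059 = 63.03941 mL
Drug remaining = 63.03941 mL × 0.5483871 mg/mL = 34.57 mg

34.6 mg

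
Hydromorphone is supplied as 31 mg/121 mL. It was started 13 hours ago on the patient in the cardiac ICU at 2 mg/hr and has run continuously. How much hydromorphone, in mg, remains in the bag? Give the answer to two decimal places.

Concentration = 31 mg ÷ 121 mL = 0.2561983 mg/mL
Rate = 2 mg/hr ÷ 0.2561983 mg/mL = 7.806452 mL/hr
Volume infused = 7.806452 mL/hr × 13 hr = 101.4839 mL
Volume remaining = 121 − 101.4839 = 19.51613 mL
Drug remaining = 19.51613 mL × 0.2561983 mg/mL = 5 mg

5.00 mg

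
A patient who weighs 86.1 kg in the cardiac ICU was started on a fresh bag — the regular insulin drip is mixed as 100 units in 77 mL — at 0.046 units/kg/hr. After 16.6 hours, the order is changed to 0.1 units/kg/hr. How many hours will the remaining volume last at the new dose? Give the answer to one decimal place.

Initial rate:
Dose = 0.046 units/kg/hr × 86.1 kg = 3.9606 units/hr
Concentration = 100 units ÷ 77 mL = 1.298701 units/mL
Rate = 3.9606 units/hr ÷ 1.298701 units/mL = 3.049662 mL/hr
Volume infused so far = 3.049662 mL/hr × 16.6 hr = 50.62439 mL
Volume remaining = 77 − 50.62439 = 26.37561 mL
New rate:
Dose = 0.1 units/kg/hr × 86.1 kg = 8.61 units/hr
Rate = 8.61 units/hr ÷ 1.298701 units/mL = 6.6297 mL/hr
Time remaining = 26.37561 mL ÷ 6.6297 mL/hr = 3.978402 hr

4.0 hours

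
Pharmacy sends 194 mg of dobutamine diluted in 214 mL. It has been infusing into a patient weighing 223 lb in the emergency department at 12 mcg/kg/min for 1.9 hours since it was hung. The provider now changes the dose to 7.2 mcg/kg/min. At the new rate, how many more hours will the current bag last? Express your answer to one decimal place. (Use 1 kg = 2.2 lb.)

1.3 hours

Initial rate:
Weight = 223 lb ÷ 2.2 lb/kg = 101.3636 kg
Dose = 12 mcg/kg/min × 101.3636 kg = 1216.364 mcg/min
1216.364 mcg/min × 60 min/hr = 72981.82 mcg/hr
Concentration = 194 mg ÷ 214 mL = 0.9065421 mg/mL = 906.5421 mcg/mL
Rate = 72981.82 mcg/hr ÷ 906.5421 mcg/mL = 80.50572 mL/hr
Volume infused so far = 80.50572 mL/hr × 1.9 hr = 152.9609 mL
Volume remaining = 214 − 152.9609 = 61.03914 mL
New rate:
Dose = 7.2 mcg/kg/min × 101.3636 kg = 729.8182 mcg/min
729.8182 mcg/min × 60 min/hr = 43789.09 mcg/hr
Rate = 43789.09 mcg/hr ÷ 906.5421 mcg/mL = 48.30343 mL/hr
Time remaining = 61.03914 mL ÷ 48.30343 mL/hr = 1.263661 hr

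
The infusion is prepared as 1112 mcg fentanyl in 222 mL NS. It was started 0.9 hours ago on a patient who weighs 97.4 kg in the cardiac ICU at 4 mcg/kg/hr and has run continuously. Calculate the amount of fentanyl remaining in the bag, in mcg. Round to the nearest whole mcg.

761 mcg

Dose = 4 mcg/kg/hr × 97.4 kg = 389.6 mcg/hr
Concentration = 1112 mcg ÷ 222 mL = 5.009009 mcg/mL
Rate = 389.6 mcg/hr ÷ 5.009009 mcg/mL = 77.77986 mL/hr
Volume infused = 77.77986 mL/hr × 0.9 hr = 70.00187 mL
Volume remaining = 222 − 70.00187 = 151.9981 mL
Drug remaining = 151.9981 mL × 5.009009 mcg/mL = 761.36 mcg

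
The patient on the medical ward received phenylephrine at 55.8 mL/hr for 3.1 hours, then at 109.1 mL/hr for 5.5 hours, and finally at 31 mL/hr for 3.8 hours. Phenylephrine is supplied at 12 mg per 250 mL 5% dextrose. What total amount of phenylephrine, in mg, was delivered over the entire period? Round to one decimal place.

Concentration = 12 mg ÷ 250 mL = 0.048 mg/mL
Stage 1: 55.8 mL/hr × 3.1 hr = 172.98 mL → 172.98 mL × 0.048 mg/mL = 8.30304 mg
Stage 2: 109.1 mL/hr × 5.5 hr = 600.05 mL → 600.05 mL × 0.048 mg/mL = 28.8024 mg
Stage 3: 31 mL/hr × 3.8 hr = 117.8 mL → 117.8 mL × 0.048 mg/mL = 5.6544 mg
Total = 8.30304 + 28.8024 + 5.6544 = 42.75984 mg

42.8 mg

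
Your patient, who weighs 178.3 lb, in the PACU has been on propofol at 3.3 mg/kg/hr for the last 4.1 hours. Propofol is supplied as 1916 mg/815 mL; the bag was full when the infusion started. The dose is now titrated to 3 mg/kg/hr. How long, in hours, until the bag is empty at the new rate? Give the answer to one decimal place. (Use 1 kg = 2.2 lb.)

3.4 hours

Initial rate:
Weight = 178.3 lb ÷ 2.2 lb/kg = 81.04545 kg
Dose = 3.3 mg/kg/hr × 81.04545 kg = 267.45 mg/hr
Concentration = 1916 mg ÷ 815 mL = 2.35092 mg/mL
Rate = 267.45 mg/hr ÷ 2.35092 mg/mL = 113.764 mL/hr
Volume infused so far = 113.764 mL/hr × 4.1 hr = 466.4322 mL
Volume remaining = 815 − 466.4322 = 348.5678 mL
New rate:
Dose = 3 mg/kg/hr × 81.04545 kg = 243.1364 mg/hr
Rate = 243.1364 mg/hr ÷ 2.35092 mg/mL = 103.4218 mL/hr
Time remaining = 348.5678 mL ÷ 103.4218 mL/hr = 3.370351 hr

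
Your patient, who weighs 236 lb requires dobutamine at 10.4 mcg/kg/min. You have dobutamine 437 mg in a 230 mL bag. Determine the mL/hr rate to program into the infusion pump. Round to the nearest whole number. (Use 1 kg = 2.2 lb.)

35 mL/hr

Weight = 236 lb ÷ 2.2 lb/kg = 107.2727 kg
Dose = 10.4 mcg/kg/min × 107.2727 kg = 1115.636 mcg/min
1115.636 mcg/min × 60 min/hr = 66938.18 mcg/hr
Concentration = 437 mg ÷ 230 mL = 1.9 mg/mL = 1900 mcg/mL
Rate = 66938.18 mcg/hr ÷ 1900 mcg/mL = 35.23062 mL/hr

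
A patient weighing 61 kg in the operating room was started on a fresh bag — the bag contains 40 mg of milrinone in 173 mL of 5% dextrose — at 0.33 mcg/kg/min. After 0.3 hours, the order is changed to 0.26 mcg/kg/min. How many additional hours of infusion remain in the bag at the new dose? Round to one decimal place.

41.7 hours

Initial rate:
Dose = 0.33 mcg/kg/min × 61 kg = 20.13 mcg/min
20.13 mcg/min × 60 min/hr = 1207.8 mcg/hr
Concentration = 40 mg ÷ 173 mL = 0.2312139 mg/mL = 231.2139 mcg/mL
Rate = 1207.8 mcg/hr ÷ 231.2139 mcg/mL = 5.223735 mL/hr
Volume infused so far = 5.223735 mL/hr × 0.3 hr = 1.567121 mL
Volume remaining = 173 − 1.567121 = 171.4329 mL
New rate:
Dose = 0.26 mcg/kg/min × 61 kg = 15.86 mcg/min
15.86 mcg/min × 60 min/hr = 951.6 mcg/hr
Rate = 951.6 mcg/hr ÷ 231.2139 mcg/mL = 4.11567 mL/hr
Time remaining = 171.4329 mL ÷ 4.11567 mL/hr = 41.6537 hr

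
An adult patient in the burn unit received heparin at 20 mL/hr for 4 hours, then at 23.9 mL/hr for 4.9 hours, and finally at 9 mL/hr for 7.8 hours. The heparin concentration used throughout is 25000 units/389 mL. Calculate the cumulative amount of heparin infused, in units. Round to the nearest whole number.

Concentration = 25000 units ÷ 389 mL = 64.26735 units/mL
Stage 1: 20 mL/hr × 4 hr = 80 mL → 80 mL × 64.26735 units/mL = 5141.388 units
Stage 2: 23.9 mL/hr × 4.9 hr = 117.11 mL → 117.11 mL × 64.26735 units/mL = 7526.35 units
Stage 3: 9 mL/hr × 7.8 hr = 70.2 mL → 70.2 mL × 64.26735 units/mL = 4511.568 units
Total = 5141.388 + 7526.35 + 4511.568 = 17179.31 units

17179 units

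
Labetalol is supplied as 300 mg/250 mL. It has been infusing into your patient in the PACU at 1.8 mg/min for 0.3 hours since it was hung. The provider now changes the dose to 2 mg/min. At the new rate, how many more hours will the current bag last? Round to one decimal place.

2.2 hours

Initial rate:
1.8 mg/min × 60 min/hr = 108 mg/hr
Concentration = 300 mg ÷ 250 mL = 1.2 mg/mL
Rate = 108 mg/hr ÷ 1.2 mg/mL = 90 mL/hr
Volume infused so far = 90 mL/hr × 0.3 hr = 27 mL
Volume remaining = 250 − 27 = 223 mL
New rate:
2 mg/min × 60 min/hr = 120 mg/hr
Rate = 120 mg/hr ÷ 1.2 mg/mL = 100 mL/hr
Time remaining = 223 mL ÷ 100 mL/hr = 2.23 hr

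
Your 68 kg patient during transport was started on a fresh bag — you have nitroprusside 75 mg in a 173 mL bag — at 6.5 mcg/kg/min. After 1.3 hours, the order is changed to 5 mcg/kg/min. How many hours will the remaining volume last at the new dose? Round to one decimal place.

2.0 hours

Initial rate:
Dose = 6.5 mcg/kg/min × 68 kg = 442 mcg/min
442 mcg/min × 60 min/hr = 26520 mcg/hr
Concentration = 75 mg ÷ 173 mL = 0.433526 mg/mL = 433.526 mcg/mL
Rate = 26520 mcg/hr ÷ 433.526 mcg/mL = 61.1728 mL/hr
Volume infused so far = 61.1728 mL/hr × 1.3 hr = 79.52464 mL
Volume remaining = 173 − 79.52464 = 93.47536 mL
New rate:
Dose = 5 mcg/kg/min × 68 kg = 340 mcg/min
340 mcg/min × 60 min/hr = 20400 mcg/hr
Rate = 20400 mcg/hr ÷ 433.526 mcg/mL = 47.056 mL/hr
Time remaining = 93.47536 mL ÷ 47.056 mL/hr = 1.986471 hr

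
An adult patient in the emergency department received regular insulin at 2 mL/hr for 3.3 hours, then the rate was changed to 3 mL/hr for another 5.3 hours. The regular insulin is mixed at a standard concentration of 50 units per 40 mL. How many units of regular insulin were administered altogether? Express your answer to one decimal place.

28.1 units

Concentration = 50 units ÷ 40 mL = 1.25 units/mL
Stage 1: 2 mL/hr × 3.3 hr = 6.6 mL → 6.6 mL × 1.25 units/mL = 8.25 units
Stage 2: 3 mL/hr × 5.3 hr = 15.9 mL → 15.9 mL × 1.25 units/mL = 19.875 units
Total = 8.25 + 19.875 = 28.125 units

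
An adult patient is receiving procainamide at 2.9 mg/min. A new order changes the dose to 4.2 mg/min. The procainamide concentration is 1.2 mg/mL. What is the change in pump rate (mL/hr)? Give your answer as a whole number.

65 mL/hr

At the current dose:
2.9 mg/min × 60 min/hr = 174 mg/hr
Rate = 174 mg/hr ÷ 1.2 mg/mL = 145 mL/hr
At the new dose:
4.2 mg/min × 60 min/hr = 252 mg/hr
Rate = 252 mg/hr ÷ 1.2 mg/mL = 210 mL/hr
Change = 210 − 145 = 65 mL/hr → 65 mL/hr increase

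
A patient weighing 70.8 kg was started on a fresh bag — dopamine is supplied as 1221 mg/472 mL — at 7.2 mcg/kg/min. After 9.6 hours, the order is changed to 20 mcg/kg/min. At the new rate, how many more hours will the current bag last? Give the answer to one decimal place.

Initial rate:
Dose = 7.2 mcg/kg/min × 70.8 kg = 509.76 mcg/min
509.76 mcg/min × 60 min/hr = 30585.6 mcg/hr
Concentration = 1221 mg ÷ 472 mL = 2.586864 mg/mL = 2586.864 mcg/mL
Rate = 30585.6 mcg/hr ÷ 2586.864 mcg/mL = 11.82343 mL/hr
Volume infused so far = 11.82343 mL/hr × 9.6 hr = 113.5049 mL
Volume remaining = 472 − 113.5049 = 358.4951 mL
New rate:
Dose = 20 mcg/kg/min × 70.8 kg = 1416 mcg/min
1416 mcg/min × 60 min/hr = 84960 mcg/hr
Rate = 84960 mcg/hr ÷ 2586.864 mcg/mL = 32.84285 mL/hr
Time remaining = 358.4951 mL ÷ 32.84285 mL/hr = 10.91547 hr

10.9 hours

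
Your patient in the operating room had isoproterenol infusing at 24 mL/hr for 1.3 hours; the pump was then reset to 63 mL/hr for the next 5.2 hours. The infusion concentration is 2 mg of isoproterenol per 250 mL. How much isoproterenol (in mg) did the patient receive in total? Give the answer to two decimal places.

2.87 mg

Concentration = 2 mg ÷ 250 mL = 0.008 mg/mL
Stage 1: 24 mL/hr × 1.3 hr = 31.2 mL → 31.2 mL × 0.008 mg/mL = 0.2496 mg
Stage 2: 63 mL/hr × 5.2 hr = 327.6 mL → 327.6 mL × 0.008 mg/mL = 2.6208 mg
Total = 0.2496 + 2.6208 = 2.8704 mg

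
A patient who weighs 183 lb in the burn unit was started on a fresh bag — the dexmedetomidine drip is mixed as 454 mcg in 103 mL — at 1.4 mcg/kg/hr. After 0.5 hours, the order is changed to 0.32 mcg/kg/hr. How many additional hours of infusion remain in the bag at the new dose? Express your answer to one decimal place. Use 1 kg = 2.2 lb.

Initial rate:
Weight = 183 lb ÷ 2.2 lb/kg = 83.18182 kg
Dose = 1.4 mcg/kg/hr × 83.18182 kg = 116.4545 mcg/hr
Concentration = 454 mcg ÷ 103 mL = 4.407767 mcg/mL
Rate = 116.4545 mcg/hr ÷ 4.407767 mcg/mL = 26.4203 mL/hr
Volume infused so far = 26.4203 mL/hr × 0.5 hr = 13.21015 mL
Volume remaining = 103 − 13.21015 = 89.78985 mL
New rate:
Dose = 0.32 mcg/kg/hr × 83.18182 kg = 26.61818 mcg/hr
Rate = 26.61818 mcg/hr ÷ 4.407767 mcg/mL = 6.038927 mL/hr
Time remaining = 89.78985 mL ÷ 6.038927 mL/hr = 14.86851 hr

14.9 hours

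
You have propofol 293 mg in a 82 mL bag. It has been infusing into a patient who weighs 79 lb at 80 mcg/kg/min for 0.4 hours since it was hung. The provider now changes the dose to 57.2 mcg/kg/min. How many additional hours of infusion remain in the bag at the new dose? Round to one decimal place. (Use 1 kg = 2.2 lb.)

Initial rate:
Weight = 79 lb ÷ 2.2 lb/kg = 35.90909 kg
Dose = 80 mcg/kg/min × 35.90909 kg = 2872.727 mcg/min
2872.727 mcg/min × 60 min/hr = 172363.6 mcg/hr
Concentration = 293 mg ÷ 82 mL = 3.573171 mg/mL = 3573.171 mcg/mL
Rate = 172363.6 mcg/hr ÷ 3573.171 mcg/mL = 48.23829 mL/hr
Volume infused so far = 48.23829 mL/hr × 0.4 hr = 19.29531 mL
Volume remaining = 82 − 19.29531 = 62.70469 mL
New rate:
Dose = 57.2 mcg/kg/min × 35.90909 kg = 2054 mcg/min
2054 mcg/min × 60 min/hr = 123240 mcg/hr
Rate = 123240 mcg/hr ÷ 3573.171 mcg/mL = 34.49038 mL/hr
Time remaining = 62.70469 mL ÷ 34.49038 mL/hr = 1.818034 hr

1.8 hours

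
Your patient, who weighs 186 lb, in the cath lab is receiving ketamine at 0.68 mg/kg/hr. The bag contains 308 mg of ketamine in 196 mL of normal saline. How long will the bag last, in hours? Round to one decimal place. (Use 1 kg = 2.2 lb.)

5.4 hours

Weight = 186 lb ÷ 2.2 lb/kg = 84.54545 kg
Dose = 0.68 mg/kg/hr × 84.54545 kg = 57.49091 mg/hr
Concentration = 308 mg ÷ 196 mL = 1.571429 mg/mL
Rate = 57.49091 mg/hr ÷ 1.571429 mg/mL = 36.58512 mL/hr
Duration = 196 mL ÷ 36.58512 mL/hr = 5.357369 hr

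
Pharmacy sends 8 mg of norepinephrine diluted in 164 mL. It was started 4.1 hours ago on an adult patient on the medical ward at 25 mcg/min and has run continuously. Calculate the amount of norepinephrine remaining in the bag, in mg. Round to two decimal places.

25 mcg/min × 60 min/hr = 1500 mcg/hr
Concentration = 8 mg ÷ 164 mL = 0.04878049 mg/mL = 48.78049 mcg/mL
Rate = 1500 mcg/hr ÷ 48.78049 mcg/mL = 30.75 mL/hr
Volume infused = 30.75 mL/hr × 4.1 hr = 126.075 mL
Volume remaining = 164 − 126.075 = 37.925 mL
Drug remaining = 37.925 mL × 48.78049 mcg/mL = 1850 mcg = 1.85 mg

1.85 mg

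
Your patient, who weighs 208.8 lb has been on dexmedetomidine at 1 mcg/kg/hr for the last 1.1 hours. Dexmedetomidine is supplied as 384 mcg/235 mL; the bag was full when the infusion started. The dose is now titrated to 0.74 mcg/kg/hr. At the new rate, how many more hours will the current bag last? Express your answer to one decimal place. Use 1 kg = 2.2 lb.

4.0 hours

Initial rate:
Weight = 208.8 lb ÷ 2.2 lb/kg = 94.90909 kg
Dose = 1 mcg/kg/hr × 94.90909 kg = 94.90909 mcg/hr
Concentration = 384 mcg ÷ 235 mL = 1.634043 mcg/mL
Rate = 94.90909 mcg/hr ÷ 1.634043 mcg/mL = 58.08239 mL/hr
Volume infused so far = 58.08239 mL/hr × 1.1 hr = 63.89063 mL
Volume remaining = 235 − 63.89063 = 171.1094 mL
New rate:
Dose = 0.74 mcg/kg/hr × 94.90909 kg = 70.23273 mcg/hr
Rate = 70.23273 mcg/hr ÷ 1.634043 mcg/mL = 42.98097 mL/hr
Time remaining = 171.1094 mL ÷ 42.98097 mL/hr = 3.98105 hr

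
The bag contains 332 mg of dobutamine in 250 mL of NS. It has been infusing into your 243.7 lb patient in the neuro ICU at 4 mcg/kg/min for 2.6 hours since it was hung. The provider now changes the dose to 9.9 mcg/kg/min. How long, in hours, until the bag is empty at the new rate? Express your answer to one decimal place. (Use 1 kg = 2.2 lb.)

4.0 hours

Initial rate:
Weight = 243.7 lb ÷ 2.2 lb/kg = 110.7727 kg
Dose = 4 mcg/kg/min × 110.7727 kg = 443.0909 mcg/min
443.0909 mcg/min × 60 min/hr = 26585.45 mcg/hr
Concentration = 332 mg ÷ 250 mL = 1.328 mg/mL = 1328 mcg/mL
Rate = 26585.45 mcg/hr ÷ 1328 mcg/mL = 20.01917 mL/hr
Volume infused so far = 20.01917 mL/hr × 2.6 hr = 52.04984 mL
Volume remaining = 250 − 52.04984 = 197.9502 mL
New rate:
Dose = 9.9 mcg/kg/min × 110.7727 kg = 1096.65 mcg/min
1096.65 mcg/min × 60 min/hr = 65799 mcg/hr
Rate = 65799 mcg/hr ÷ 1328 mcg/mL = 49.54744 mL/hr
Time remaining = 197.9502 mL ÷ 49.54744 mL/hr = 3.995164 hr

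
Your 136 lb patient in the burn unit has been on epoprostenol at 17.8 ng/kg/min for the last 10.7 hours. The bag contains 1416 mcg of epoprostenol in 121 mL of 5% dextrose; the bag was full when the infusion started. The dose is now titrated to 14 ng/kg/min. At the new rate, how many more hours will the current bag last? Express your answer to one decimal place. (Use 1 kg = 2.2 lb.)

13.7 hours

Initial rate:
Weight = 136 lb ÷ 2.2 lb/kg = 61.81818 kg
Dose = 17.8 ng/kg/min × 61.81818 kg = 1100.364 ng/min
1100.364 ng/min × 60 min/hr = 66021.82 ng/hr
Concentration = 1416 mcg ÷ 121 mL = 11.70248 mcg/mL = 11702.48 ng/mL
Rate = 66021.82 ng/hr ÷ 11702.48 ng/mL = 5.641695 mL/hr
Volume infused so far = 5.641695 mL/hr × 10.7 hr = 60.36614 mL
Volume remaining = 121 − 60.36614 = 60.63386 mL
New rate:
Dose = 14 ng/kg/min × 61.81818 kg = 865.4545 ng/min
865.4545 ng/min × 60 min/hr = 51927.27 ng/hr
Rate = 51927.27 ng/hr ÷ 11702.48 ng/mL = 4.437288 mL/hr
Time remaining = 60.63386 mL ÷ 4.437288 mL/hr = 13.66462 hr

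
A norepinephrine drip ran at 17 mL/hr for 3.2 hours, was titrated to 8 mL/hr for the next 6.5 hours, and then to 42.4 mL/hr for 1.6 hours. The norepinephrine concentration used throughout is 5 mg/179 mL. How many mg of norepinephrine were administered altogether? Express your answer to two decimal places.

Concentration = 5 mg ÷ 179 mL = 0.02793296 mg/mL
Stage 1: 17 mL/hr × 3.2 hr = 54.4 mL → 54.4 mL × 0.02793296 mg/mL = 1.519553 mg
Stage 2: 8 mL/hr × 6.5 hr = 52 mL → 52 mL × 0.02793296 mg/mL = 1.452514 mg
Stage 3: 42.4 mL/hr × 1.6 hr = 67.84 mL → 67.84 mL × 0.02793296 mg/mL = 1.894972 mg
Total = 1.519553 + 1.452514 + 1.894972 = 4.867039 mg

4.87 mg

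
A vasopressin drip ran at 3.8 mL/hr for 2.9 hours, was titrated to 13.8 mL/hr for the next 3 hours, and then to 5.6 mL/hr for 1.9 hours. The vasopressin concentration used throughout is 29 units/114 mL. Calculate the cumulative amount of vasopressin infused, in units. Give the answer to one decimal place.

Concentration = 29 units ÷ 114 mL = 0.254386 units/mL
Stage 1: 3.8 mL/hr × 2.9 hr = 11.02 mL → 11.02 mL × 0.254386 units/mL = 2.803333 units
Stage 2: 13.8 mL/hr × 3 hr = 41.4 mL → 41.4 mL × 0.254386 units/mL = 10.53158 units
Stage 3: 5.6 mL/hr × 1.9 hr = 10.64 mL → 10.64 mL × 0.254386 units/mL = 2.706667 units
Total = 2.803333 + 10.53158 + 2.706667 = 16.04158 units

16.0 units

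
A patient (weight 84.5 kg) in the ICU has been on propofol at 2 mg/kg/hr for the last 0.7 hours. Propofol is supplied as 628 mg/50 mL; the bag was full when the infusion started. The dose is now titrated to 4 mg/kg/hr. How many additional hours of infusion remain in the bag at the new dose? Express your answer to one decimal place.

1.5 hours

Initial rate:
Dose = 2 mg/kg/hr × 84.5 kg = 169 mg/hr
Concentration = 628 mg ÷ 50 mL = 12.56 mg/mL
Rate = 169 mg/hr ÷ 12.56 mg/mL = 13.45541 mL/hr
Volume infused so far = 13.45541 mL/hr × 0.7 hr = 9.41879 mL
Volume remaining = 50 − 9.41879 = 40.58121 mL
New rate:
Dose = 4 mg/kg/hr × 84.5 kg = 338 mg/hr
Rate = 338 mg/hr ÷ 12.56 mg/mL = 26.91083 mL/hr
Time remaining = 40.58121 mL ÷ 26.91083 mL/hr = 1.507988 hr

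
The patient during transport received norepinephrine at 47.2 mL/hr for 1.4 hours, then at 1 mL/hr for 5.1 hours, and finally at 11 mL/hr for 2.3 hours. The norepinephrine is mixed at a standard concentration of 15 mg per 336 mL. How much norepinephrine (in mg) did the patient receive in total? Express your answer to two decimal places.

Concentration = 15 mg ÷ 336 mL = 0.04464286 mg/mL
Stage 1: 47.2 mL/hr × 1.4 hr = 66.08 mL → 66.08 mL × 0.04464286 mg/mL = 2.95 mg
Stage 2: 1 mL/hr × 5.1 hr = 5.1 mL → 5.1 mL × 0.04464286 mg/mL = 0.2276786 mg
Stage 3: 11 mL/hr × 2.3 hr = 25.3 mL → 25.3 mL × 0.04464286 mg/mL = 1.129464 mg
Total = 2.95 + 0.2276786 + 1.129464 = 4.307143 mg

4.31 mg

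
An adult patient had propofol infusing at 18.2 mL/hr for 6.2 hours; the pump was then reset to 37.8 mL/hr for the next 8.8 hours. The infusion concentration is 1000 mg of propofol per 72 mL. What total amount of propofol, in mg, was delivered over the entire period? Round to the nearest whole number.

Concentration = 1000 mg ÷ 72 mL = 13.88889 mg/mL
Stage 1: 18.2 mL/hr × 6.2 hr = 112.84 mL → 112.84 mL × 13.88889 mg/mL = 1567.222 mg
Stage 2: 37.8 mL/hr × 8.8 hr = 332.64 mL → 332.64 mL × 13.88889 mg/mL = 4620 mg
Total = 1567.222 + 4620 = 6187.222 mg

6187 mg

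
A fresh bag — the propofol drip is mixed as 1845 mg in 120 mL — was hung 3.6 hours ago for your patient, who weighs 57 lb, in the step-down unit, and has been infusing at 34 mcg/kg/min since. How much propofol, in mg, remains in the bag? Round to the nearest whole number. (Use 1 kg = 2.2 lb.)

Weight = 57 lb ÷ 2.2 lb/kg = 25.90909 kg
Dose = 34 mcg/kg/min × 25.90909 kg = 880.9091 mcg/min
880.9091 mcg/min × 60 min/hr = 52854.55 mcg/hr
Concentration = 1845 mg ÷ 120 mL = 15.375 mg/mL = 15375 mcg/mL
Rate = 52854.55 mcg/hr ÷ 15375 mcg/mL = 3.437694 mL/hr
Volume infused = 3.437694 mL/hr × 3.6 hr = 12.3757 mL
Volume remaining = 120 − 12.3757 = 107.6243 mL
Drug remaining = 107.6243 mL × 15375 mcg/mL = 1654724 mcg = 1654.724 mg

1655 mg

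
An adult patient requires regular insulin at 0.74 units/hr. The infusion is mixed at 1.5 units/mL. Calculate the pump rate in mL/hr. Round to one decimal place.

0.5 mL/hr

Rate = 0.74 units/hr ÷ 1.5 units/mL = 0.4933333 mL/hr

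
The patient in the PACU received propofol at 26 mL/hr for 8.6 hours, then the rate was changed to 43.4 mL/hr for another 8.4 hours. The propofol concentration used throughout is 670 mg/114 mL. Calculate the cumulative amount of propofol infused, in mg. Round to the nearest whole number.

3457 mg

Concentration = 670 mg ÷ 114 mL = 5.877193 mg/mL
Stage 1: 26 mL/hr × 8.6 hr = 223.6 mL → 223.6 mL × 5.877193 mg/mL = 1314.14 mg
Stage 2: 43.4 mL/hr × 8.4 hr = 364.56 mL → 364.56 mL × 5.877193 mg/mL = 2142.589 mg
Total = 1314.14 + 2142.589 = 3456.73 mg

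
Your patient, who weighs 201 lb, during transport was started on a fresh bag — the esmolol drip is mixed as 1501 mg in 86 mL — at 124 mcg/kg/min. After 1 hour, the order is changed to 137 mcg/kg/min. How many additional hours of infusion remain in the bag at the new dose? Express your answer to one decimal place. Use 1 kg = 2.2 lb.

Initial rate:
Weight = 201 lb ÷ 2.2 lb/kg = 91.36364 kg
Dose = 124 mcg/kg/min × 91.36364 kg = 11329.09 mcg/min
11329.09 mcg/min × 60 min/hr = 679745.5 mcg/hr
Concentration = 1501 mg ÷ 86 mL = 17.45349 mg/mL = 17453.49 mcg/mL
Rate = 679745.5 mcg/hr ÷ 17453.49 mcg/mL = 38.94611 mL/hr
Volume infused so far = 38.94611 mL/hr × 1 hr = 38.94611 mL
Volume remaining = 86 − 38.94611 = 47.05389 mL
New rate:
Dose = 137 mcg/kg/min × 91.36364 kg = 12516.82 mcg/min
12516.82 mcg/min × 60 min/hr = 751009.1 mcg/hr
Rate = 751009.1 mcg/hr ÷ 17453.49 mcg/mL = 43.02917 mL/hr
Time remaining = 47.05389 mL ÷ 43.02917 mL/hr = 1.093535 hr

1.1 hours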